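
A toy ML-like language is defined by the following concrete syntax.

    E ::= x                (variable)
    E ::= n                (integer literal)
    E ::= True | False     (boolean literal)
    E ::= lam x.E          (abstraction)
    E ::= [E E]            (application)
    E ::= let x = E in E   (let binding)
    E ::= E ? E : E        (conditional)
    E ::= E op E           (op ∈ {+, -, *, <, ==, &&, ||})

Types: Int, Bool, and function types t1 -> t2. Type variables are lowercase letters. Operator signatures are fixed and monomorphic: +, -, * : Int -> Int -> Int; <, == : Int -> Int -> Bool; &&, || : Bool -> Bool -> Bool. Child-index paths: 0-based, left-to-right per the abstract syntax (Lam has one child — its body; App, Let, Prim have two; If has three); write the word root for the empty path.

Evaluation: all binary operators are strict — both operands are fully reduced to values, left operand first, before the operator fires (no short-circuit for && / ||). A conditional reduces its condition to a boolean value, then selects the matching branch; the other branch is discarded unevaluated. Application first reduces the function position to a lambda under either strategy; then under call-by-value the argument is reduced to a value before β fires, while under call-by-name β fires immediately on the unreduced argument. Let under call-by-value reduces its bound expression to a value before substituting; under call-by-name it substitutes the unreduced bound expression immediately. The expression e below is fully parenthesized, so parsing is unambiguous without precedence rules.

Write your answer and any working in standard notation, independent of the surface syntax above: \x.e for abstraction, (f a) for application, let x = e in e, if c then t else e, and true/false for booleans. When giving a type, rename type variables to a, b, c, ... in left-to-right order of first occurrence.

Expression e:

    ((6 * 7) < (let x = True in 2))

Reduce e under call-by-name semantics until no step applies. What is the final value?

Working:
step 0: ((6 * 7) < (let x = true in 2))
step 1: [delta@0] (42 < (let x = true in 2))
step 2: [let@1] (42 < 2)
step 3: [delta@root] false

Answer: false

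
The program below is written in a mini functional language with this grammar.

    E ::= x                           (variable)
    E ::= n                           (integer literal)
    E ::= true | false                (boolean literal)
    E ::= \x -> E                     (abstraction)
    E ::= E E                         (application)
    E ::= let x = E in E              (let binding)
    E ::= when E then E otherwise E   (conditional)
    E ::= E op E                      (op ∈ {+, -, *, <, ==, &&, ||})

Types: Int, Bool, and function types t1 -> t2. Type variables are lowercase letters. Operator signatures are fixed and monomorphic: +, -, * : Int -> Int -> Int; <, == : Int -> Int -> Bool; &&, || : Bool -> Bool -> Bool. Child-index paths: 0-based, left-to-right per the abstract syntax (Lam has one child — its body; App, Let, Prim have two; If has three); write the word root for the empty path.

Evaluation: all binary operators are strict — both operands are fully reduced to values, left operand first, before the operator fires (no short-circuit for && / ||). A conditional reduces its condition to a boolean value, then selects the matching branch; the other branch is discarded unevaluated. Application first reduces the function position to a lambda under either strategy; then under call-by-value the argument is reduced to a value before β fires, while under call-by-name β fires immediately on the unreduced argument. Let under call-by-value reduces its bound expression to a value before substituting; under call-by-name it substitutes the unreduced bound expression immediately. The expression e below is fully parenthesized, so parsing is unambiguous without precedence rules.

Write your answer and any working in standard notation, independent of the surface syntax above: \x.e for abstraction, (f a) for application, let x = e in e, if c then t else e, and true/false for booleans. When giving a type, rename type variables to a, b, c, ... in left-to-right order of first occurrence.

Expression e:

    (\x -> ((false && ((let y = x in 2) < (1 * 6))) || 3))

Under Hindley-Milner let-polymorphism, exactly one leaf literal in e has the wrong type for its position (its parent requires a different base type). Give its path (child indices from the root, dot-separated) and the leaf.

Answer: 0.1 : 3

Derivation:
  unify Bool ~ Bool
x : a
let y : a
  unify Int ~ Int
  unify Int ~ Int
  unify Int ~ Int
  unify Int ~ Int
  unify Bool ~ Bool
  unify Bool ~ Bool
  unify Int ~ Bool
  FAIL: mismatch Int ~ Bool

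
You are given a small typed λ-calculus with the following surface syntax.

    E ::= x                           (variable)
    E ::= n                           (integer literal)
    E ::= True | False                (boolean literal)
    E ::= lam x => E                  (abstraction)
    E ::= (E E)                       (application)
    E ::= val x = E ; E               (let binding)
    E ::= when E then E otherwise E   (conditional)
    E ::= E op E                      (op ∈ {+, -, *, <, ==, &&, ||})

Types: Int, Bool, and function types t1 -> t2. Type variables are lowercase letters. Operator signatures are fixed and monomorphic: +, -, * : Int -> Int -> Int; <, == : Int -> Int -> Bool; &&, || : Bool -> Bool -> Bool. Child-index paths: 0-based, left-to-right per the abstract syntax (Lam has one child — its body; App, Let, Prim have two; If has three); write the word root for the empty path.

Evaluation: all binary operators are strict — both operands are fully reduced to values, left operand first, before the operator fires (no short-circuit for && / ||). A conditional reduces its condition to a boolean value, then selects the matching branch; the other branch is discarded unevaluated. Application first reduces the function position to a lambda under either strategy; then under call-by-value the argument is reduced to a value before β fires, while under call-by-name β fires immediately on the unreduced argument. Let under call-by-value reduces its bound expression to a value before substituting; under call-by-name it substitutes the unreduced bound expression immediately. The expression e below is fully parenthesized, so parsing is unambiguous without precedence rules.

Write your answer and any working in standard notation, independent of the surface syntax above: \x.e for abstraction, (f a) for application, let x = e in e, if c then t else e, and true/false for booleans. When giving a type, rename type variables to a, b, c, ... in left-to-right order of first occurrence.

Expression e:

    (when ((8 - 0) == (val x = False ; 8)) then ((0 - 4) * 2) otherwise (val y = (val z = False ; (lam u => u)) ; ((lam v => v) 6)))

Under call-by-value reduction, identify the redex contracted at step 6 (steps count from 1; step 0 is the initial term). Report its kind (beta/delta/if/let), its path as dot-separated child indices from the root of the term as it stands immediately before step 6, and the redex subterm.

Derivation:
step 0: (if ((8 - 0) == (let x = false in 8)) then ((0 - 4) * 2) else (let y = (let z = false in (\u.u)) in ((\v.v) 6)))
step 1: [delta@0.0] (if (8 == (let x = false in 8)) then ((0 - 4) * 2) else (let y = (let z = false in (\u.u)) in ((\v.v) 6)))
step 2: [let@0.1] (if (8 == 8) then ((0 - 4) * 2) else (let y = (let z = false in (\u.u)) in ((\v.v) 6)))
step 3: [delta@0] (if true then ((0 - 4) * 2) else (let y = (let z = false in (\u.u)) in ((\v.v) 6)))
step 4: [if@root] ((0 - 4) * 2)
step 5: [delta@0] (-4 * 2)
step 6: [delta@root] -8

Answer: delta at root : (-4 * 2)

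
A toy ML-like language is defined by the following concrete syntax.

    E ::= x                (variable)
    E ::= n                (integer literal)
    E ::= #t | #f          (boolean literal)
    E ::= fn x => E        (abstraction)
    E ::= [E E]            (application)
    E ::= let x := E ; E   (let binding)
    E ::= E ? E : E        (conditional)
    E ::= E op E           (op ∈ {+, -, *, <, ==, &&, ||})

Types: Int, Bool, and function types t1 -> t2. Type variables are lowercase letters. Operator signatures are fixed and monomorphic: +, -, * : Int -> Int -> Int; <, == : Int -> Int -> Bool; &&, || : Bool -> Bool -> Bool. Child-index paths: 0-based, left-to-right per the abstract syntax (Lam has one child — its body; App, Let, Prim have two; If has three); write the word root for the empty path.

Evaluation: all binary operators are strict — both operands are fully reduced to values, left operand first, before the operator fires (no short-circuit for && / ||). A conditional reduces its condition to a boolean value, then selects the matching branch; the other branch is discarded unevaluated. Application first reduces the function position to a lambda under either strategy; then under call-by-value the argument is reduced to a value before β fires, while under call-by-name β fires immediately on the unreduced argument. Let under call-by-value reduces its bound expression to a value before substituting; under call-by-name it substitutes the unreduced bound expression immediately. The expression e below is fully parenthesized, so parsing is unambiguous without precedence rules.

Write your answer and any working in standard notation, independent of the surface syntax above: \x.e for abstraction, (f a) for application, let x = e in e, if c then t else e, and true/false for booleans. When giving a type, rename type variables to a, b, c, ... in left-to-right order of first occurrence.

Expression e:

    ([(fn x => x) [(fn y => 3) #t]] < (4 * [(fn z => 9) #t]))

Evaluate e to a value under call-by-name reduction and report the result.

Answer: true

Working:
step 0: (((\x.x) ((\y.3) true)) < (4 * ((\z.9) true)))
step 1: [beta@0] (((\y.3) true) < (4 * ((\z.9) true)))
step 2: [beta@0] (3 < (4 * ((\z.9) true)))
step 3: [beta@1.1] (3 < (4 * 9))
step 4: [delta@1] (3 < 36)
step 5: [delta@root] true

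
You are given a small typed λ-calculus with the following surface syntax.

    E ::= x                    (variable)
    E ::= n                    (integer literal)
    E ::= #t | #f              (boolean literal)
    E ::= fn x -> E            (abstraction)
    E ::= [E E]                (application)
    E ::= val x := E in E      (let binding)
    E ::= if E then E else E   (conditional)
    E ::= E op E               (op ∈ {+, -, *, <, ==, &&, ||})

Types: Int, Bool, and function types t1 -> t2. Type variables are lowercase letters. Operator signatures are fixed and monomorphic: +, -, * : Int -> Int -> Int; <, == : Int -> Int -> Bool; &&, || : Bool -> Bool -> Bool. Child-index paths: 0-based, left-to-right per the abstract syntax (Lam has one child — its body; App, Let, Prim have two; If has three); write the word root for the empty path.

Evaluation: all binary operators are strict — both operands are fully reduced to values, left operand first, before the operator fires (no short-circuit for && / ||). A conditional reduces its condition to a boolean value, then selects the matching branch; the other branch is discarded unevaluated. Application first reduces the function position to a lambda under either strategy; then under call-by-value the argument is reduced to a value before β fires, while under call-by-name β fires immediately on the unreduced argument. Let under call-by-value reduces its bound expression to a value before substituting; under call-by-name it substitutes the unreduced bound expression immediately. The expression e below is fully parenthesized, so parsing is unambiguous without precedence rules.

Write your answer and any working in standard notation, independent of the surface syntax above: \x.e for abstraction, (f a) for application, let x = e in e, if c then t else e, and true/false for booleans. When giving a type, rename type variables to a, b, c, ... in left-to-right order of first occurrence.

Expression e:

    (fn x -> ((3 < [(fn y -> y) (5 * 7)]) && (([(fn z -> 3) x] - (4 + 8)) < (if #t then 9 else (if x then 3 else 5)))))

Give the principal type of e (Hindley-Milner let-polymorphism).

Answer: Bool -> Bool

Derivation:
  unify Int ~ Int
y : b
\y._ : b -> b
  unify Int ~ Int
  unify Int ~ Int
  unify b -> b ~ Int -> c
  unify b ~ Int
  unify Int ~ c
_ _ : Int
  unify Int ~ Int
  unify Bool ~ Bool
\z._ : d -> Int
x : a
  unify d -> Int ~ a -> e
  unify d ~ a
  unify Int ~ e
_ _ : Int
  unify Int ~ Int
  unify Int ~ Int
  unify Int ~ Int
  unify Int ~ Int
  unify Int ~ Int
  unify Bool ~ Bool
x : a
  unify a ~ Bool
  unify Int ~ Int
  unify Int ~ Int
  unify Int ~ Int
  unify Bool ~ Bool
\x._ : Bool -> Bool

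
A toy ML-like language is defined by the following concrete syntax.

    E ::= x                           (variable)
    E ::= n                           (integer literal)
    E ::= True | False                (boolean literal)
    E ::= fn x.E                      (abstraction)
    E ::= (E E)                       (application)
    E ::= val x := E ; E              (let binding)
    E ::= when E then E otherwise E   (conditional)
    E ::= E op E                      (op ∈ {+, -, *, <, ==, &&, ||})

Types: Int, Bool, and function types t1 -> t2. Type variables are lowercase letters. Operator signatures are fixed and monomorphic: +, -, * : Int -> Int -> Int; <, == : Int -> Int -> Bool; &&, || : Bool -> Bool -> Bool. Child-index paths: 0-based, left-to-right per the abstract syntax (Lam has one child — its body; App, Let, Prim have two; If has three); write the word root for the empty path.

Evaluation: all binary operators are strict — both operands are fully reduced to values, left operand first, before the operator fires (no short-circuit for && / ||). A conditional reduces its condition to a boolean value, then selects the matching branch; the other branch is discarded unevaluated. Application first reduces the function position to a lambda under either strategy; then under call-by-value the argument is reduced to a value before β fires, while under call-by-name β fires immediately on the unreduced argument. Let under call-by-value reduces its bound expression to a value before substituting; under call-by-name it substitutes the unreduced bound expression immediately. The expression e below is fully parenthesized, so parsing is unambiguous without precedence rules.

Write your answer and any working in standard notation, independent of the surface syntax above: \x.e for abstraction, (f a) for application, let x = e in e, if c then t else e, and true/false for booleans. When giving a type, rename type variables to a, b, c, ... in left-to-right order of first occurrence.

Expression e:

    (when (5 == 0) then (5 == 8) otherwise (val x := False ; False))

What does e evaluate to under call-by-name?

Answer: false

Working:
step 0: (if (5 == 0) then (5 == 8) else (let x = false in false))
step 1: [delta@0] (if false then (5 == 8) else (let x = false in false))
step 2: [if@root] (let x = false in false)
step 3: [let@root] false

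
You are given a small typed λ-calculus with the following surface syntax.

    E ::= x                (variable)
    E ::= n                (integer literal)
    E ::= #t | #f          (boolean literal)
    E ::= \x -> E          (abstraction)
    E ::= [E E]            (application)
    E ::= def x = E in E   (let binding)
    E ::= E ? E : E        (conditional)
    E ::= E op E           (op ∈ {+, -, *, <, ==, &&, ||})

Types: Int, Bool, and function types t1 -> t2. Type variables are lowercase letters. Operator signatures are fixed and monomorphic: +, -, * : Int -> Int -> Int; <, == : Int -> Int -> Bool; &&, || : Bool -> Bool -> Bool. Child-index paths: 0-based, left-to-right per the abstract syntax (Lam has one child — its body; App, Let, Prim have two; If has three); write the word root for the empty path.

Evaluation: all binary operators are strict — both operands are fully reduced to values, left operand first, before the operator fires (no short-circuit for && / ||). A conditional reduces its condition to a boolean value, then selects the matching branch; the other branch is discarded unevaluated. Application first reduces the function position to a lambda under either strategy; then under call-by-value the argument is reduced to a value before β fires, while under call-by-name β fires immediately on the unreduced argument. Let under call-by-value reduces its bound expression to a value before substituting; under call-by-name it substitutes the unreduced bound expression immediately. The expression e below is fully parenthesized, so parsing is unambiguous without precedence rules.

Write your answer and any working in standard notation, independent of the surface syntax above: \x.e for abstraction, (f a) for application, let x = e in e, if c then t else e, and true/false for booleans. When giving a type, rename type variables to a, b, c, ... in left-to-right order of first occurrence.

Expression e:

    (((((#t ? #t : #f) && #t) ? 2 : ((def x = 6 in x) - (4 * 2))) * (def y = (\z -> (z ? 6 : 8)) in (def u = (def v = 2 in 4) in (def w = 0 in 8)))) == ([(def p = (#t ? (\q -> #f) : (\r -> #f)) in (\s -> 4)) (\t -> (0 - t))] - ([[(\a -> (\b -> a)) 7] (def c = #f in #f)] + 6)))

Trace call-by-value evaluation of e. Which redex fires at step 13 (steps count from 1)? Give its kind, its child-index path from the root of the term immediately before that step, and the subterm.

Answer: let at 1.1.0.1 : (let c = false in false)

Trace:
step 0: (((if ((if true then true else false) && true) then 2 else ((let x = 6 in x) - (4 * 2))) * (let y = (\z.(if z then 6 else 8)) in (let u = (let v = 2 in 4) in (let w = 0 in 8)))) == (((let p = (if true then (\q.false) else (\r.false)) in (\s.4)) (\t.(0 - t))) - ((((\a.(\b.a)) 7) (let c = false in false)) + 6)))
step 1: [if@0.0.0.0] (((if (true && true) then 2 else ((let x = 6 in x) - (4 * 2))) * (let y = (\z.(if z then 6 else 8)) in (let u = (let v = 2 in 4) in (let w = 0 in 8)))) == (((let p = (if true then (\q.false) else (\r.false)) in (\s.4)) (\t.(0 - t))) - ((((\a.(\b.a)) 7) (let c = false in false)) + 6)))
step 2: [delta@0.0.0] (((if true then 2 else ((let x = 6 in x) - (4 * 2))) * (let y = (\z.(if z then 6 else 8)) in (let u = (let v = 2 in 4) in (let w = 0 in 8)))) == (((let p = (if true then (\q.false) else (\r.false)) in (\s.4)) (\t.(0 - t))) - ((((\a.(\b.a)) 7) (let c = false in false)) + 6)))
step 3: [if@0.0] ((2 * (let y = (\z.(if z then 6 else 8)) in (let u = (let v = 2 in 4) in (let w = 0 in 8)))) == (((let p = (if true then (\q.false) else (\r.false)) in (\s.4)) (\t.(0 - t))) - ((((\a.(\b.a)) 7) (let c = false in false)) + 6)))
step 4: [let@0.1] ((2 * (let u = (let v = 2 in 4) in (let w = 0 in 8))) == (((let p = (if true then (\q.false) else (\r.false)) in (\s.4)) (\t.(0 - t))) - ((((\a.(\b.a)) 7) (let c = false in false)) + 6)))
step 5: [let@0.1.0] ((2 * (let u = 4 in (let w = 0 in 8))) == (((let p = (if true then (\q.false) else (\r.false)) in (\s.4)) (\t.(0 - t))) - ((((\a.(\b.a)) 7) (let c = false in false)) + 6)))
step 6: [let@0.1] ((2 * (let w = 0 in 8)) == (((let p = (if true then (\q.false) else (\r.false)) in (\s.4)) (\t.(0 - t))) - ((((\a.(\b.a)) 7) (let c = false in false)) + 6)))
step 7: [let@0.1] ((2 * 8) == (((let p = (if true then (\q.false) else (\r.false)) in (\s.4)) (\t.(0 - t))) - ((((\a.(\b.a)) 7) (let c = false in false)) + 6)))
step 8: [delta@0] (16 == (((let p = (if true then (\q.false) else (\r.false)) in (\s.4)) (\t.(0 - t))) - ((((\a.(\b.a)) 7) (let c = false in false)) + 6)))
step 9: [if@1.0.0.0] (16 == (((let p = (\q.false) in (\s.4)) (\t.(0 - t))) - ((((\a.(\b.a)) 7) (let c = false in false)) + 6)))
step 10: [let@1.0.0] (16 == (((\s.4) (\t.(0 - t))) - ((((\a.(\b.a)) 7) (let c = false in false)) + 6)))
step 11: [beta@1.0] (16 == (4 - ((((\a.(\b.a)) 7) (let c = false in false)) + 6)))
step 12: [beta@1.1.0.0] (16 == (4 - (((\b.7) (let c = false in false)) + 6)))
step 13: [let@1.1.0.1] (16 == (4 - (((\b.7) false) + 6)))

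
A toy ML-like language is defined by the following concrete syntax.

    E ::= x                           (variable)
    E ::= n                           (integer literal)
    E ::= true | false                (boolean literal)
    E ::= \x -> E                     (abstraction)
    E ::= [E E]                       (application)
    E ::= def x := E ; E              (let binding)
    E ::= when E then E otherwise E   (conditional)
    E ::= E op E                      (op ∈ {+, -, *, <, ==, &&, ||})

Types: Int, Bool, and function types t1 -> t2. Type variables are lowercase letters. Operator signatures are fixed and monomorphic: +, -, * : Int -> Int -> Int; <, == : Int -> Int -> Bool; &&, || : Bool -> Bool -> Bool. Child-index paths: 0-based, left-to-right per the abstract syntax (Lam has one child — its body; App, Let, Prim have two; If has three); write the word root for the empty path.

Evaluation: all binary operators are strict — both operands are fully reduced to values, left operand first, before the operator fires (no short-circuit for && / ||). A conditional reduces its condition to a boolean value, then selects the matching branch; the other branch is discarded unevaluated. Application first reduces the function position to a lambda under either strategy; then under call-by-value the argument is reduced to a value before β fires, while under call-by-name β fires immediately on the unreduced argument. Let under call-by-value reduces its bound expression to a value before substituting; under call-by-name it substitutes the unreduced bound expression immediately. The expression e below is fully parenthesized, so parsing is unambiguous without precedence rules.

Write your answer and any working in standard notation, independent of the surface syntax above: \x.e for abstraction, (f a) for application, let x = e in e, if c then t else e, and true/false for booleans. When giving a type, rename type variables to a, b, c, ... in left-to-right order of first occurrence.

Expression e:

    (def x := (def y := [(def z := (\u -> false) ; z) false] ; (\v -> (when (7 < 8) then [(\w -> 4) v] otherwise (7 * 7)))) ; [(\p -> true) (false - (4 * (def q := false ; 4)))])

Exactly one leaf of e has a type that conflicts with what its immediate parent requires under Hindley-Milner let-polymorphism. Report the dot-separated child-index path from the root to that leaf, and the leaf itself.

Working:
\u._ : a -> Bool
let z : forall. a -> Bool
z : b -> Bool
  unify b -> Bool ~ Bool -> c
  unify b ~ Bool
  unify Bool ~ c
_ _ : Bool
let y : Bool
  unify Int ~ Int
  unify Int ~ Int
  unify Bool ~ Bool
\w._ : e -> Int
v : d
  unify e -> Int ~ d -> f
  unify e ~ d
  unify Int ~ f
_ _ : Int
  unify Int ~ Int
  unify Int ~ Int
  unify Int ~ Int
\v._ : d -> Int
let x : forall. d -> Int
\p._ : g -> Bool
  unify Bool ~ Int
  FAIL: mismatch Bool ~ Int

Answer: 1.1.0 : false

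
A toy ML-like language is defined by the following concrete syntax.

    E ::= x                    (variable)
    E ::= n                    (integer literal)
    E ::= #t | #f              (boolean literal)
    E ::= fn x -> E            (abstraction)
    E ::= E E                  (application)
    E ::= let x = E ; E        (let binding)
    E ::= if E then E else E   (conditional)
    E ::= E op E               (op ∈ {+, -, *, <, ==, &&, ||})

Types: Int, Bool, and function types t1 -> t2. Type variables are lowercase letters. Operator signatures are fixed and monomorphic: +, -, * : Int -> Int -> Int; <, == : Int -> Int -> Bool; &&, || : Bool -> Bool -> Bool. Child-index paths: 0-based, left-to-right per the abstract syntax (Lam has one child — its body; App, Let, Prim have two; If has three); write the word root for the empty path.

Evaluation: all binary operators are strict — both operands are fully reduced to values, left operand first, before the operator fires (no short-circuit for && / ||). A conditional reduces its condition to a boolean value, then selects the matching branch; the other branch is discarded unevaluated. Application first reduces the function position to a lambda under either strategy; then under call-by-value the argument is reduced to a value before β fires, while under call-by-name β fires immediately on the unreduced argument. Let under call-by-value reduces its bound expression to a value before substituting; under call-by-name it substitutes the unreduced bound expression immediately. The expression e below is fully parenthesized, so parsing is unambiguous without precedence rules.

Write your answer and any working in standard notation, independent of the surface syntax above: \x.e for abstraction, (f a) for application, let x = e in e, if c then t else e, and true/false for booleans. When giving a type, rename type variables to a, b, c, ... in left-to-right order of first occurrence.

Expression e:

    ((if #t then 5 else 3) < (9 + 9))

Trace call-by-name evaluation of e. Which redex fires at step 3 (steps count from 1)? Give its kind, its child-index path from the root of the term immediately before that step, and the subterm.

Working:
step 0: ((if true then 5 else 3) < (9 + 9))
step 1: [if@0] (5 < (9 + 9))
step 2: [delta@1] (5 < 18)
step 3: [delta@root] true

Answer: delta at root : (5 < 18)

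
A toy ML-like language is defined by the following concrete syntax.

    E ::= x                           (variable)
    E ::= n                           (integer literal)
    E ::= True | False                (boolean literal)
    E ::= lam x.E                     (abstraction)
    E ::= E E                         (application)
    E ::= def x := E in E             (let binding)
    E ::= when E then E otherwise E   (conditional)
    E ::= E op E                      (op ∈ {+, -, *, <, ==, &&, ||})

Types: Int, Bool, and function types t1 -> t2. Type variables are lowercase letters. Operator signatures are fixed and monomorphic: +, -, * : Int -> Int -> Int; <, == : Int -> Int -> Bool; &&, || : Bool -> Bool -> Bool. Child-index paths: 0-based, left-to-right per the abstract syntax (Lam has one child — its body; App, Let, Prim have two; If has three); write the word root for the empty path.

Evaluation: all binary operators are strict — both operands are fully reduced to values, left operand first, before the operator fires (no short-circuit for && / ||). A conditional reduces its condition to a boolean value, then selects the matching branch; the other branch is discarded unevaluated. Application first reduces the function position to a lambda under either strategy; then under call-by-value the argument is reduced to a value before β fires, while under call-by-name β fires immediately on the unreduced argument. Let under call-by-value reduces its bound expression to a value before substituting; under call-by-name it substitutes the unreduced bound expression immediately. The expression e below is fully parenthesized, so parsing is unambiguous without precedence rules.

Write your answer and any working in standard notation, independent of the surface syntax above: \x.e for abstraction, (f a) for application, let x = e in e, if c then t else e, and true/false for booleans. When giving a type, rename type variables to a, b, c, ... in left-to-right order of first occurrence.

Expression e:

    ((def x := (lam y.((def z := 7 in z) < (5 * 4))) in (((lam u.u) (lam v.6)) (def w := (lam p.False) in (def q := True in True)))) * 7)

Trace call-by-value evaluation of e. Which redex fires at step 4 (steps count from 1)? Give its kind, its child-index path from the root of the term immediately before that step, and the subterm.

Answer: let at 0.1 : (let q = true in true)

Working:
step 0: ((let x = (\y.((let z = 7 in z) < (5 * 4))) in (((\u.u) (\v.6)) (let w = (\p.false) in (let q = true in true)))) * 7)
step 1: [let@0] ((((\u.u) (\v.6)) (let w = (\p.false) in (let q = true in true))) * 7)
step 2: [beta@0.0] (((\v.6) (let w = (\p.false) in (let q = true in true))) * 7)
step 3: [let@0.1] (((\v.6) (let q = true in true)) * 7)
step 4: [let@0.1] (((\v.6) true) * 7)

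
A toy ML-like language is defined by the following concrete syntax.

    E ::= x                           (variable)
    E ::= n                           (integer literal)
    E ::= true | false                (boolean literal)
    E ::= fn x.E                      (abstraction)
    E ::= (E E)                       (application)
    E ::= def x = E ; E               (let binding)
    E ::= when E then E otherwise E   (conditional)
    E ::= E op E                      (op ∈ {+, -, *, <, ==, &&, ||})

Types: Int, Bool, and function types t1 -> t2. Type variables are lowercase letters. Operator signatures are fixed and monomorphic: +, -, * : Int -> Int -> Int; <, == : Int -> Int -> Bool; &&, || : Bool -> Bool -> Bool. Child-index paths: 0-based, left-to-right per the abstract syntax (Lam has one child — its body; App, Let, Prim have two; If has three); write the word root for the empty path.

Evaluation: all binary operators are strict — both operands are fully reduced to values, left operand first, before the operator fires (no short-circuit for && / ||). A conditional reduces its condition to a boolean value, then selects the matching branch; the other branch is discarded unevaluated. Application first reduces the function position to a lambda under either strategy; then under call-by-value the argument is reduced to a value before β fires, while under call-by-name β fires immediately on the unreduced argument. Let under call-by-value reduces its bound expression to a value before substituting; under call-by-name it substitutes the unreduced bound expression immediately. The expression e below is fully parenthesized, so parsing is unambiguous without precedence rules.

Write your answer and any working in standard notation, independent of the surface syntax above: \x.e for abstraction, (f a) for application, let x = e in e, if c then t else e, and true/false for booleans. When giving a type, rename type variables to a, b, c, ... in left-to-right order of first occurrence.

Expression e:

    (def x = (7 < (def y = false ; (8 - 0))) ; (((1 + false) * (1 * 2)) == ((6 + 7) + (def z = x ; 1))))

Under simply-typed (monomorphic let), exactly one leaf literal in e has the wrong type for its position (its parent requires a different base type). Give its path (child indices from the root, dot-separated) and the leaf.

Derivation:
  unify Int ~ Int
let y : Bool
  unify Int ~ Int
  unify Int ~ Int
  unify Int ~ Int
let x : Bool
  unify Int ~ Int
  unify Bool ~ Int
  FAIL: mismatch Bool ~ Int

Answer: 1.0.0.1 : false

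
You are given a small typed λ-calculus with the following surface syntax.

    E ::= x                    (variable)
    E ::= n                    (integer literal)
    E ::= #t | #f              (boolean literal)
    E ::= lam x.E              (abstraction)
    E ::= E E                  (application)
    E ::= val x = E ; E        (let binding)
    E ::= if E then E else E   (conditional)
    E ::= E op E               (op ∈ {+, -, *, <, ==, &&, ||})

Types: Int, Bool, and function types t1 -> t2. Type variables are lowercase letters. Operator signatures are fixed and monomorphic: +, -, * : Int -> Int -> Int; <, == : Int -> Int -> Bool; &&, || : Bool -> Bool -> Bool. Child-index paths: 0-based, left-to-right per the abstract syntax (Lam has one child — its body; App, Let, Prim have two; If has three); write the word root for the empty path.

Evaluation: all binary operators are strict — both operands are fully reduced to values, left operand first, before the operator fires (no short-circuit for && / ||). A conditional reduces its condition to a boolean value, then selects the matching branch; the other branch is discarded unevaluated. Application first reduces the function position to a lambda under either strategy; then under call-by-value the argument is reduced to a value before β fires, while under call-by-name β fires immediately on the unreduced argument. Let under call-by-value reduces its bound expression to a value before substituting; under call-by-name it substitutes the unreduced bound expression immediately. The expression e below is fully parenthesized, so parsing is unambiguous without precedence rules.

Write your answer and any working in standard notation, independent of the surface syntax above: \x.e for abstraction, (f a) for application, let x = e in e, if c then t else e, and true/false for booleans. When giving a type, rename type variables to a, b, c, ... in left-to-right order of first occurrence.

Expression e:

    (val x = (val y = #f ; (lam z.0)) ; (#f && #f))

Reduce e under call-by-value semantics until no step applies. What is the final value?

Answer: false

Derivation:
step 0: (let x = (let y = false in (\z.0)) in (false && false))
step 1: [let@0] (let x = (\z.0) in (false && false))
step 2: [let@root] (false && false)
step 3: [delta@root] false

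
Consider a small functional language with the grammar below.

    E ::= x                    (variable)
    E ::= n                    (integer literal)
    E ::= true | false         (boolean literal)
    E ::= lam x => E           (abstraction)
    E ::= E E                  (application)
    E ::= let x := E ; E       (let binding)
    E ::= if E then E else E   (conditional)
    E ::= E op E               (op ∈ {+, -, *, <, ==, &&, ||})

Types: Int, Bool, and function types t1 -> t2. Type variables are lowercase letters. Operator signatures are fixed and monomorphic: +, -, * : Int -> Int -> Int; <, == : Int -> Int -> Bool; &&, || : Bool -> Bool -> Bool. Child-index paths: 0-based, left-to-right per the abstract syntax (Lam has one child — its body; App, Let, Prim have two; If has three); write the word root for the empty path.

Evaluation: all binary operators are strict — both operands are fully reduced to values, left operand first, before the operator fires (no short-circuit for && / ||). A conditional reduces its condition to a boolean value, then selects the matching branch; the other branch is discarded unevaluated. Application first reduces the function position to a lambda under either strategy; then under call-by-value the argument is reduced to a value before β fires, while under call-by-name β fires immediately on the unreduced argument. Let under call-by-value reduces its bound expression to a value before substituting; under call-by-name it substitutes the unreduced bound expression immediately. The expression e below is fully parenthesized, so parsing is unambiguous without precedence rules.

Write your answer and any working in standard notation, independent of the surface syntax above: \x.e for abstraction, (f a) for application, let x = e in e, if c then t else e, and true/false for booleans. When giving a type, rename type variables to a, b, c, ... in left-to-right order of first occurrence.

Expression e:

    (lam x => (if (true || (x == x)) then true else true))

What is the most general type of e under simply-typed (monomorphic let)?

Working:
  unify Bool ~ Bool
x : a
  unify a ~ Int
x : Int
  unify Int ~ Int
  unify Bool ~ Bool
  unify Bool ~ Bool
  unify Bool ~ Bool
\x._ : Int -> Bool

Answer: Int -> Bool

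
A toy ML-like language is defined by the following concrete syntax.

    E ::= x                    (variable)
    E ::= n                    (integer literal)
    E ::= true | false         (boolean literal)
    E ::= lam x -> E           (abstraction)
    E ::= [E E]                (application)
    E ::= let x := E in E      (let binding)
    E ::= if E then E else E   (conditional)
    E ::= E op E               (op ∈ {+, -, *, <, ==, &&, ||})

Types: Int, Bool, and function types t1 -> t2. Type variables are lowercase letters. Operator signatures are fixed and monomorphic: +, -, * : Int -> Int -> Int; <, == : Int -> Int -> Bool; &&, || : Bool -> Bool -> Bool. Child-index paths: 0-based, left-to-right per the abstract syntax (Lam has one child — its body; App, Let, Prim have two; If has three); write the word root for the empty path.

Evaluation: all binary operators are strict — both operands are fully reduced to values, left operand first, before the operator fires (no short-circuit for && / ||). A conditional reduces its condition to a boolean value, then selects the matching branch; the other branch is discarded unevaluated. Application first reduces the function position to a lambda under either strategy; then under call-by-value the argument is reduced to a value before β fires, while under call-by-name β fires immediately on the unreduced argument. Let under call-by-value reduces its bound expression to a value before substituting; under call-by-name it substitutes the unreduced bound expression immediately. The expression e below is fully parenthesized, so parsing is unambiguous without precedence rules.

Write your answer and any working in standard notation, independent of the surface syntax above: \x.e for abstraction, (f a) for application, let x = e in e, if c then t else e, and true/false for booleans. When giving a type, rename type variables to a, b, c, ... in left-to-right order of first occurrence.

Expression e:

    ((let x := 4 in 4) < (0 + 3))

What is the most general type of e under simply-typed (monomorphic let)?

Trace:
let x : Int
  unify Int ~ Int
  unify Int ~ Int
  unify Int ~ Int
  unify Int ~ Int

Answer: Bool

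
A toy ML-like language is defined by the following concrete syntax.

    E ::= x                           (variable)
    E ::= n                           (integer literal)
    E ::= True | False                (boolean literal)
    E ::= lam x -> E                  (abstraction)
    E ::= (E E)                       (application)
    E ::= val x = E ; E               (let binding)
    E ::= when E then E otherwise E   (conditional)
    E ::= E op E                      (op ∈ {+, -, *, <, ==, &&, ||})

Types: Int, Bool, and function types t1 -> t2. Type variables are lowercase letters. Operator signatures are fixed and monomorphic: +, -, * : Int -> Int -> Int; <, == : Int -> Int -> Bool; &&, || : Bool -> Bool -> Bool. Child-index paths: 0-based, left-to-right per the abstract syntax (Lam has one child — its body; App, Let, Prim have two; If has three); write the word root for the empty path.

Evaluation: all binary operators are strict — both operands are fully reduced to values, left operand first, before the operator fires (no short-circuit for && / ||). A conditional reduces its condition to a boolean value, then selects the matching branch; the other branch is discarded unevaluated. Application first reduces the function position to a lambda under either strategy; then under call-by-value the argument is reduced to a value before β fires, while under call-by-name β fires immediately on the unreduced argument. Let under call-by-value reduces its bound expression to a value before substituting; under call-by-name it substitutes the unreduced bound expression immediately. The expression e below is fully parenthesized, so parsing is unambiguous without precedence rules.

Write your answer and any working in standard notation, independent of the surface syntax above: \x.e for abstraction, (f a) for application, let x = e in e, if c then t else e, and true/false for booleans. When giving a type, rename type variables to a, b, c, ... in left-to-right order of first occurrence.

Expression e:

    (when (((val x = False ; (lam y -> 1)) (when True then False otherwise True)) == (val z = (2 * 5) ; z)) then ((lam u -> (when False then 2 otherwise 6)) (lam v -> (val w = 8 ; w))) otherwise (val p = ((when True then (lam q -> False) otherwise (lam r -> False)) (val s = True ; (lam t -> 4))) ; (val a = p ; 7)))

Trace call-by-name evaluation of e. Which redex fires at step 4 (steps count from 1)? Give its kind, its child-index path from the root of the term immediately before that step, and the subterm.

Answer: delta at 0.1 : (2 * 5)

Working:
step 0: (if (((let x = false in (\y.1)) (if true then false else true)) == (let z = (2 * 5) in z)) then ((\u.(if false then 2 else 6)) (\v.(let w = 8 in w))) else (let p = ((if true then (\q.false) else (\r.false)) (let s = true in (\t.4))) in (let a = p in 7)))
step 1: [let@0.0.0] (if (((\y.1) (if true then false else true)) == (let z = (2 * 5) in z)) then ((\u.(if false then 2 else 6)) (\v.(let w = 8 in w))) else (let p = ((if true then (\q.false) else (\r.false)) (let s = true in (\t.4))) in (let a = p in 7)))
step 2: [beta@0.0] (if (1 == (let z = (2 * 5) in z)) then ((\u.(if false then 2 else 6)) (\v.(let w = 8 in w))) else (let p = ((if true then (\q.false) else (\r.false)) (let s = true in (\t.4))) in (let a = p in 7)))
step 3: [let@0.1] (if (1 == (2 * 5)) then ((\u.(if false then 2 else 6)) (\v.(let w = 8 in w))) else (let p = ((if true then (\q.false) else (\r.false)) (let s = true in (\t.4))) in (let a = p in 7)))
step 4: [delta@0.1] (if (1 == 10) then ((\u.(if false then 2 else 6)) (\v.(let w = 8 in w))) else (let p = ((if true then (\q.false) else (\r.false)) (let s = true in (\t.4))) in (let a = p in 7)))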